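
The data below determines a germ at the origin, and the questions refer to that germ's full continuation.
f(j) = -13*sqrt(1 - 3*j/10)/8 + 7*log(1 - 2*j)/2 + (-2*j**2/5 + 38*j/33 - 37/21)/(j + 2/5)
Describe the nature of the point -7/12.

Denominator factors: j + 2/5 = -11/60 at j = -7/12 — none vanishes.
Branch term log(1 - j/(1/2)): argument at -7/12 is 13/6, nonzero, so -7/12 is not its branch point (a point on a principal cut is still regular for the continued germ).
Branch term sqrt(1 - j/(10/3)): argument at -7/12 is 47/40, nonzero, so -7/12 is not its branch point (a point on a principal cut is still regular for the continued germ).
So the germ continues analytically to -7/12.

The point is a regular point.


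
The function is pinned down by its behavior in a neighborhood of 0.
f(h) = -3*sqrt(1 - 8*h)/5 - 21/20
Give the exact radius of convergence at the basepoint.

Branch term (-3/5)*sqrt(1 - h/(1/8)): its argument vanishes at h = 1/8, a square-root branch point, modulus 1/8.
The radius of convergence is the smallest modulus among the singular points: 1/8.

The radius of convergence is 1/8.


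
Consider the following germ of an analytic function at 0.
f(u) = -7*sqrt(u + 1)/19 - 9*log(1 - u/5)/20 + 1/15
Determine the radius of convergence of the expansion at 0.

Branch term (-9/20)*log(1 - u/(5)): its argument vanishes at u = 5, a logarithmic branch point, modulus 5.
Branch term (-7/19)*sqrt(1 - u/(-1)): its argument vanishes at u = -1, a square-root branch point, modulus 1.
The radius of convergence is the smallest modulus among the singular points: 1.

The radius of convergence is 1.


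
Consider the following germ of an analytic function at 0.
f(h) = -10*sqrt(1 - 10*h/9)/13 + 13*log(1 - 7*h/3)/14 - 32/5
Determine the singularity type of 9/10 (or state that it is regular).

The point is an algebraic (square-root) branch point.

The term (-10/13)*sqrt(1 - h/(9/10)) has argument 1 - 9/10/(9/10) = 0 at 9/10: a square-root (algebraic, two-sheeted) branch point; the remaining terms are analytic or single-valued there.


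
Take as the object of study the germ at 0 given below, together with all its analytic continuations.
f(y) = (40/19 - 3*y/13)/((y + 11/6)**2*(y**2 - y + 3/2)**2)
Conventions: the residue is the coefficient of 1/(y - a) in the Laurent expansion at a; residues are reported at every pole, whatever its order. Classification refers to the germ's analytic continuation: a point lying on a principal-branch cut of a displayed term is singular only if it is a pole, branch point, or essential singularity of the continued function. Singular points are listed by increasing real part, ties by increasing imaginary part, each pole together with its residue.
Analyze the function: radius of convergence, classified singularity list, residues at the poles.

Denominator factor (y + 11/6)^2: pole of order 2 at -11/6, modulus 11/6.
Denominator factor (y**2 - y + 3/2)^2: discriminant -5, complex-conjugate roots (1/2) + ((1/2)*sqrt(5))*i and (1/2) - ((1/2)*sqrt(5))*i; poles of order 2, moduli (1/2)*sqrt(6) and (1/2)*sqrt(6).
The radius of convergence is the smallest modulus among the singular points: (1/2)*sqrt(6).
At the order-2 pole -11/6 set g(y) = (y - (-11/6))^2*f(y) = (40/19 - 3*y/13)/(y**2 - y + 3/2)**2.
Order-2 pole: residue = g'(a); g'(-11/6) = 254139120/3457387687, so the residue is 254139120/3457387687.
The factor y**2 - y + 3/2 splits as (y - a)(y - a') with a = (1/2) - ((1/2)*sqrt(5))*i, a' = (1/2) + ((1/2)*sqrt(5))*i. At the order-2 pole a set g(y) = (y - a)^2*f(y) = [(40/19 - 3*y/13)/(y + 11/6)**2] / (y - a')^2.
Order-2 pole: residue = g'(a); g'((1/2) - ((1/2)*sqrt(5))*i) = (-127069560/3457387687) + ((3069788508/86434692175)*sqrt(5))*i, so the residue is (-127069560/3457387687) + ((3069788508/86434692175)*sqrt(5))*i.
The factor y**2 - y + 3/2 splits as (y - a)(y - a') with a = (1/2) + ((1/2)*sqrt(5))*i, a' = (1/2) - ((1/2)*sqrt(5))*i. At the order-2 pole a set g(y) = (y - a)^2*f(y) = [(40/19 - 3*y/13)/(y + 11/6)**2] / (y - a')^2.
Order-2 pole: residue = g'(a); g'((1/2) + ((1/2)*sqrt(5))*i) = (-127069560/3457387687) - ((3069788508/86434692175)*sqrt(5))*i, so the residue is (-127069560/3457387687) - ((3069788508/86434692175)*sqrt(5))*i.
List the singular points by increasing real part (a conjugate pair: the negative imaginary part first).

Radius of convergence at 0: (1/2)*sqrt(6).
At -11/6: a pole of order 2; residue 254139120/3457387687.
At (1/2) - ((1/2)*sqrt(5))*i: a pole of order 2; residue (-127069560/3457387687) + ((3069788508/86434692175)*sqrt(5))*i.
At (1/2) + ((1/2)*sqrt(5))*i: a pole of order 2; residue (-127069560/3457387687) - ((3069788508/86434692175)*sqrt(5))*i.


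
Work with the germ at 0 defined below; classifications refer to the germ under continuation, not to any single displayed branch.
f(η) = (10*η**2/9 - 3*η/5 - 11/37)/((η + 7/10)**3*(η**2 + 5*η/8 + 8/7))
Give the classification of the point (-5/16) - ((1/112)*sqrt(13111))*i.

The denominator factor η**2 + 5*η/8 + 8/7 vanishes at (-5/16) - ((1/112)*sqrt(13111))*i and appears to the power 1; the numerator there equals (-57815/49728) + ((233/20160)*sqrt(13111))*i, nonzero, and no other factor vanishes.
Hence a pole whose order is the multiplicity, 1.

The point is a pole of order 1.


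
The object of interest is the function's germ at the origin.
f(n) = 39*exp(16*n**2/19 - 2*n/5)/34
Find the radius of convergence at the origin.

The radius of convergence is infinite.

The factor exp(16*n**2/19 - 2*n/5) is entire and contributes no finite singular point.
The polynomial part has no poles.
No finite singular points: the Taylor series at 0 converges everywhere.


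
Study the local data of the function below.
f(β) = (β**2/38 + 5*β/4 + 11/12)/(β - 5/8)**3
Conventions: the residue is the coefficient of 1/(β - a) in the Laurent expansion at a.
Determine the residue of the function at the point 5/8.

The residue is 1/38.

At the order-3 pole 5/8 set g(β) = (β - (5/8))^3*f(β) = β**2/38 + 5*β/4 + 11/12.
Order-3 pole: residue = g''(a)/2; g''(5/8) = 1/19, so the residue is 1/38.


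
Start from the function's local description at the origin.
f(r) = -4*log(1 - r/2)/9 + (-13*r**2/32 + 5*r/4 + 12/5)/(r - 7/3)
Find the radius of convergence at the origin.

The radius of convergence is 2.

Denominator factor (r - 7/3): pole of order 1 at 7/3, modulus 7/3.
Branch term (-4/9)*log(1 - r/(2)): its argument vanishes at r = 2, a logarithmic branch point, modulus 2.
The radius of convergence is the smallest modulus among the singular points: 2.


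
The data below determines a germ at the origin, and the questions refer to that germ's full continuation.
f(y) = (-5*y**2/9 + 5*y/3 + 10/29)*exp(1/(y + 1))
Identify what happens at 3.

There is no denominator, hence no pole anywhere.
The essential point of exp(1/(y - (-1))) is -1, not 3.
So the germ continues analytically to 3.

The point is a regular point.


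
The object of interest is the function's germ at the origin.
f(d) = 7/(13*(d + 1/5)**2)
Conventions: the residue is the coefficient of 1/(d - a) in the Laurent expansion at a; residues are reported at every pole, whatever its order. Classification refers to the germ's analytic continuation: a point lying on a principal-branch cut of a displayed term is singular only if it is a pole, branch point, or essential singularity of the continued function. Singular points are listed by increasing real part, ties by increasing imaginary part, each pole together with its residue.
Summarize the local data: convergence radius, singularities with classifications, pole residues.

Denominator factor (d + 1/5)^2: pole of order 2 at -1/5, modulus 1/5.
The radius of convergence is the smallest modulus among the singular points: 1/5.
At the order-2 pole -1/5 set g(d) = (d - (-1/5))^2*f(d) = 7/13.
Order-2 pole: residue = g'(a); g'(-1/5) = 0, so the residue is 0.

Radius of convergence at 0: 1/5.
At -1/5: a pole of order 2; residue 0.


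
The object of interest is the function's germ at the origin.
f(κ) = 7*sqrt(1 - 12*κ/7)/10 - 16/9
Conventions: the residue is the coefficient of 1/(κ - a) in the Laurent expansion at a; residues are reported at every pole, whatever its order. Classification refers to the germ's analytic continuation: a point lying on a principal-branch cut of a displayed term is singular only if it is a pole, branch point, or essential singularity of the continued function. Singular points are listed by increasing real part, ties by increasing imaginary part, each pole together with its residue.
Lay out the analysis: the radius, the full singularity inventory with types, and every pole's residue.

Branch term (7/10)*sqrt(1 - κ/(7/12)): its argument vanishes at κ = 7/12, a square-root branch point, modulus 7/12.
The radius of convergence is the smallest modulus among the singular points: 7/12.

Radius of convergence at 0: 7/12.
At 7/12: an algebraic (square-root) branch point.


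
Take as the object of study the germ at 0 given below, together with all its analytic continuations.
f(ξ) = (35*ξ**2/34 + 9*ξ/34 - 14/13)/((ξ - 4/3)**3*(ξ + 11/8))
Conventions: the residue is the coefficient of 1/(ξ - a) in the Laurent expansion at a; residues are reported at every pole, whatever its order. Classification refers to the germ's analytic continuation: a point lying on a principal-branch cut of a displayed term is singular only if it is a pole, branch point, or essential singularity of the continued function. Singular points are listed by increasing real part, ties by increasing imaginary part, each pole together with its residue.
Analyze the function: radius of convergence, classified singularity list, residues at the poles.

Denominator factor (ξ - 4/3)^3: pole of order 3 at 4/3, modulus 4/3.
Denominator factor (ξ + 11/8): pole of order 1 at -11/8, modulus 11/8.
The radius of convergence is the smallest modulus among the singular points: 4/3.
At the order-1 pole -11/8 set g(ξ) = (ξ - (-11/8))*f(ξ) = (35*ξ**2/34 + 9*ξ/34 - 14/13)/(ξ - 4/3)**3.
Simple pole: residue = g(a) at a = -11/8, which is -308772/12138425.
At the order-3 pole 4/3 set g(ξ) = (ξ - (4/3))^3*f(ξ) = (35*ξ**2/34 + 9*ξ/34 - 14/13)/(ξ + 11/8).
Order-3 pole: residue = g''(a)/2; g''(4/3) = 617544/12138425, so the residue is 308772/12138425.
List the singular points by increasing real part (a conjugate pair: the negative imaginary part first).

Radius of convergence at 0: 4/3.
At -11/8: a pole of order 1; residue -308772/12138425.
At 4/3: a pole of order 3; residue 308772/12138425.


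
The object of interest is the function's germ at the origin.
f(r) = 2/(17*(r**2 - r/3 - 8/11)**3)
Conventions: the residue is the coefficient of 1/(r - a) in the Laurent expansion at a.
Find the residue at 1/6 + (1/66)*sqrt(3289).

The residue is (352836/454425283)*sqrt(3289).

The factor r**2 - r/3 - 8/11 splits as (r - a)(r - a') with a = 1/6 + (1/66)*sqrt(3289), a' = 1/6 - (1/66)*sqrt(3289). At the order-3 pole a set g(r) = (r - a)^3*f(r) = [2/17] / (r - a')^3.
Order-3 pole: residue = g''(a)/2; g''(1/6 + (1/66)*sqrt(3289)) = (705672/454425283)*sqrt(3289), so the residue is (352836/454425283)*sqrt(3289).


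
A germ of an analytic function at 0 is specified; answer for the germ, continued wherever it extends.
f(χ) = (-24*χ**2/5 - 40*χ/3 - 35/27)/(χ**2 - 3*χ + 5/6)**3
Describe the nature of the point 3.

The point is a regular point.

Denominator factors: χ**2 - 3*χ + 5/6 = 5/6 at χ = 3 — none vanishes.
So the germ continues analytically to 3.


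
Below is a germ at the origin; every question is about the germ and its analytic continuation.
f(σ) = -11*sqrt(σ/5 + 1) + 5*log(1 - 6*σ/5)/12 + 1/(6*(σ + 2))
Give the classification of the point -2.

The denominator factor σ + 2 vanishes at -2 and appears to the power 1; the numerator there equals 1/6, nonzero, and no other factor vanishes.
The branch terms are analytic at this point.
Hence a pole whose order is the multiplicity, 1.

The point is a pole of order 1.


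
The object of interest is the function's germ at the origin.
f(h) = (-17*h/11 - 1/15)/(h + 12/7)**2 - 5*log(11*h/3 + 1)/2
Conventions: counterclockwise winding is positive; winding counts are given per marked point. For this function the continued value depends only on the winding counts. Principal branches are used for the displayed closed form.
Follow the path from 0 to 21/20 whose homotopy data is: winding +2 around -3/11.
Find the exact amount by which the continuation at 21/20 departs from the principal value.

The rational part is single-valued and drops out of the difference; each branch term changes only by its own monodromy.
(-5/2)*log(1 - h/(-3/11)): each positive loop around -3/11 adds 2*pi*i to the log, so winding +2 contributes (-5/2)*(2)*2*pi*i = -(10)*pi*i.
Summing the contributions at h = 21/20 gives -(10)*pi*i.

Continued minus principal equals -(10)*pi*i.


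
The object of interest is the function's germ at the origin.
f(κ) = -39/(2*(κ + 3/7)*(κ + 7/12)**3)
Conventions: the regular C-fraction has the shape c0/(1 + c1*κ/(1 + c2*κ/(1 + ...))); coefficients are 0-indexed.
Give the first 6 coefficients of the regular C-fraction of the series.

Taylor coefficients (expand at 0): a_0 = -11232/49, a_1 = 587808/343, a_2 = -19305312/2401, a_3 = 509409056/16807, a_4 = -35441847584/352947, a_5 = 323554720736/1058841.
c0 = a_0 = -11232/49. Peel one level at a time: if S = 1 + c*κ/S' with S'(0) = 1, then c is the κ-coefficient of S and S' = c*κ/(S - 1).
S_1 = c0/f = 1 + (157/21)*κ + (1020/49)*κ^2 + ...; c1 = 157/21.
S_2 = c1*κ/(S_1 - 1) = 1 + (-3060/1099)*κ + (5226336/1207801)*κ^2 + ...; c2 = -3060/1099.
S_3 = c2*κ/(S_2 - 1) = 1 + (145176/93415)*κ + (335904/354025)*κ^2 + ...; c3 = 145176/93415.
S_4 = c3*κ/(S_3 - 1) = 1 + (-2197372/3599155)*κ + (1213468072/1792929649)*κ^2 + ...; c4 = -2197372/3599155.
S_5 = c4*κ/(S_4 - 1) = 1 + (164243290/148158157)*κ + ...; c5 = 164243290/148158157.

The regular C-fraction coefficients are [-11232/49, 157/21, -3060/1099, 145176/93415, -2197372/3599155, 164243290/148158157].


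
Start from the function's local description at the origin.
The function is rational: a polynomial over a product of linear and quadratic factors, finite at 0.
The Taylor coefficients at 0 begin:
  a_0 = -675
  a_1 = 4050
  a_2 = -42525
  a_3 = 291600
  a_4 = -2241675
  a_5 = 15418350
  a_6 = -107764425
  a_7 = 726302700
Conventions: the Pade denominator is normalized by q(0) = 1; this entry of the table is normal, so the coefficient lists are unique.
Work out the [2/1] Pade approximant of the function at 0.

The Pade approximant has numerator coefficients [-675, -4050/7, -103275/7]; denominator coefficients [1, 48/7].

Taylor coefficients needed (read off): a_0 = -675, a_1 = 4050, a_2 = -42525, a_3 = 291600.
Write the denominator as Q(j) = 1 + q1*j. Requiring Q*f - P = O(j^4) with deg P <= 2 kills the coefficients of j^3..j^3 in Q*f:
  j^3: a_3 + q1*a_2 = 0, i.e. 291600 + (-42525)*q1 = 0.
Solving this linear system: q1 = 48/7.
The numerator is Q*f truncated at degree 2: P0 = a_0 = -675; P1 = a_1 + q1*a_0 = -4050/7; P2 = a_2 + q1*a_1 = -103275/7.


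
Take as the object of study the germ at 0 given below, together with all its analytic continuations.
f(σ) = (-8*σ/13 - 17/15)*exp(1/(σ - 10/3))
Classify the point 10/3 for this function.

The point is an essential singularity.

The exponent 1/(σ - (10/3)) has a pole at 10/3, so exp(1/(σ - (10/3))) takes every nonzero value near it: an essential singularity (not a pole of any order).


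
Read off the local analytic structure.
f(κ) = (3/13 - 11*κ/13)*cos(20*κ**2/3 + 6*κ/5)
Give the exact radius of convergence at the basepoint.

The radius of convergence is infinite.

The factor cos(20*κ**2/3 + 6*κ/5) is entire and contributes no finite singular point.
The polynomial part has no poles.
No finite singular points: the Taylor series at 0 converges everywhere.


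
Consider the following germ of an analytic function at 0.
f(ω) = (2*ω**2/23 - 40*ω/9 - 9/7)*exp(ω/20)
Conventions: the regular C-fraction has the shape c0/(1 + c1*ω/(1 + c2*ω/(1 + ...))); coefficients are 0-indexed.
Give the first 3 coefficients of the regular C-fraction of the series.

Taylor coefficients (expand at 0): a_0 = -9/7, a_1 = -5681/1260, a_2 = -158663/1159200.
c0 = a_0 = -9/7. Peel one level at a time: if S = 1 + c*ω/S' with S'(0) = 1, then c is the ω-coefficient of S and S' = c*ω/(S - 1).
S_1 = c0/f = 1 + (-5681/1620)*ω + (1471741303/120722400)*ω^2 + ...; c1 = -5681/1620.
S_2 = c1*ω/(S_1 - 1) = 1 + (1471741303/423348120)*ω + ...; c2 = 1471741303/423348120.

The regular C-fraction coefficients are [-9/7, -5681/1620, 1471741303/423348120].


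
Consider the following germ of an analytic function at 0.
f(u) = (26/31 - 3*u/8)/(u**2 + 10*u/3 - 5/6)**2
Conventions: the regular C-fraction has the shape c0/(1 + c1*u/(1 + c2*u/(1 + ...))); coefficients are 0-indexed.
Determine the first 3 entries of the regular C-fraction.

The regular C-fraction coefficients are [936/775, -1571/208, 2211437/1633840].

Taylor coefficients (expand at 0): a_0 = 936/775, a_1 = 14139/1550, a_2 = 219132/3875.
c0 = a_0 = 936/775. Peel one level at a time: if S = 1 + c*u/S' with S'(0) = 1, then c is the u-coefficient of S and S' = c*u/(S - 1).
S_1 = c0/f = 1 + (-1571/208)*u + (2211437/216320)*u^2 + ...; c1 = -1571/208.
S_2 = c1*u/(S_1 - 1) = 1 + (2211437/1633840)*u + ...; c2 = 2211437/1633840.


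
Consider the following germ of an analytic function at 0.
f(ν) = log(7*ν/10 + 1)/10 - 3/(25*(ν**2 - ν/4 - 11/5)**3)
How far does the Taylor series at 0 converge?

The radius of convergence is -1/8 + (1/40)*sqrt(3545).

Denominator factor (ν**2 - ν/4 - 11/5)^3: discriminant 709/80, real irrational roots 1/8 + (1/40)*sqrt(3545) and 1/8 - (1/40)*sqrt(3545); poles of order 3, moduli 1/8 + (1/40)*sqrt(3545) and -1/8 + (1/40)*sqrt(3545).
Branch term (1/10)*log(1 - ν/(-10/7)): its argument vanishes at ν = -10/7, a logarithmic branch point, modulus 10/7.
The radius of convergence is the smallest modulus among the singular points: -1/8 + (1/40)*sqrt(3545).


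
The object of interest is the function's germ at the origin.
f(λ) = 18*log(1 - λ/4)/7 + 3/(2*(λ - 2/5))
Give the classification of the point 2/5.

The denominator factor λ - 2/5 vanishes at 2/5 and appears to the power 1; the numerator there equals 3/2, nonzero, and no other factor vanishes.
The branch terms are analytic at this point.
Hence a pole whose order is the multiplicity, 1.

The point is a pole of order 1.


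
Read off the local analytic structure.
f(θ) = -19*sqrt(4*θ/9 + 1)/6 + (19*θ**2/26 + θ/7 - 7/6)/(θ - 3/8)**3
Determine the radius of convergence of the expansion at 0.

The radius of convergence is 3/8.

Denominator factor (θ - 3/8)^3: pole of order 3 at 3/8, modulus 3/8.
Branch term (-19/6)*sqrt(1 - θ/(-9/4)): its argument vanishes at θ = -9/4, a square-root branch point, modulus 9/4.
The radius of convergence is the smallest modulus among the singular points: 3/8.


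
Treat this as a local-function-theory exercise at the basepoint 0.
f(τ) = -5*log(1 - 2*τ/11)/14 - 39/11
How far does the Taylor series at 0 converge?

Branch term (-5/14)*log(1 - τ/(11/2)): its argument vanishes at τ = 11/2, a logarithmic branch point, modulus 11/2.
The radius of convergence is the smallest modulus among the singular points: 11/2.

The radius of convergence is 11/2.


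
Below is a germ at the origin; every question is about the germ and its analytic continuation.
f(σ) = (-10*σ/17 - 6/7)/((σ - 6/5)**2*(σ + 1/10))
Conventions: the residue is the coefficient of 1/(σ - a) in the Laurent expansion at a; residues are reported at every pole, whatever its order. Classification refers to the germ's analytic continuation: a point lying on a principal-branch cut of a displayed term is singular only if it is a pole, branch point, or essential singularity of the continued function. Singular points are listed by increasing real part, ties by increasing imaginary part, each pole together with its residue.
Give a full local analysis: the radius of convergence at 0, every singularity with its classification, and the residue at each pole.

Radius of convergence at 0: 1/10.
At -1/10: a pole of order 1; residue -9500/20111.
At 6/5: a pole of order 2; residue 9500/20111.

Denominator factor (σ - 6/5)^2: pole of order 2 at 6/5, modulus 6/5.
Denominator factor (σ + 1/10): pole of order 1 at -1/10, modulus 1/10.
The radius of convergence is the smallest modulus among the singular points: 1/10.
At the order-1 pole -1/10 set g(σ) = (σ - (-1/10))*f(σ) = (-10*σ/17 - 6/7)/(σ - 6/5)**2.
Simple pole: residue = g(a) at a = -1/10, which is -9500/20111.
At the order-2 pole 6/5 set g(σ) = (σ - (6/5))^2*f(σ) = (-10*σ/17 - 6/7)/(σ + 1/10).
Order-2 pole: residue = g'(a); g'(6/5) = 9500/20111, so the residue is 9500/20111.
List the singular points by increasing real part (a conjugate pair: the negative imaginary part first).


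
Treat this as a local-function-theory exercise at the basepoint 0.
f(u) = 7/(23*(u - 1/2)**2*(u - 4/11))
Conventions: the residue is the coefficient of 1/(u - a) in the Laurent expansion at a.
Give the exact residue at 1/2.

At the order-2 pole 1/2 set g(u) = (u - (1/2))^2*f(u) = 7/(23*(u - 4/11)).
Order-2 pole: residue = g'(a); g'(1/2) = -3388/207, so the residue is -3388/207.

The residue is -3388/207.


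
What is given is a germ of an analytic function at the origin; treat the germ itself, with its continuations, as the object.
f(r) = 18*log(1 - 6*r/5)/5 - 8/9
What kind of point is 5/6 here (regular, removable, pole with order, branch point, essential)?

The term (18/5)*log(1 - r/(5/6)) has argument 1 - 5/6/(5/6) = 0 at 5/6: a logarithmic (infinitely-sheeted) branch point; the remaining terms are analytic or single-valued there.

The point is a logarithmic branch point.


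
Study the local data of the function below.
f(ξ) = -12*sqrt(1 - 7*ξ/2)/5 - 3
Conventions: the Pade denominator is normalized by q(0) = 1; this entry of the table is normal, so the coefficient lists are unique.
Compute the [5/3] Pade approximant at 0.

Taylor coefficients needed (expand at 0): a_0 = -27/5, a_1 = 21/5, a_2 = 147/40, a_3 = 1029/160, a_4 = 7203/512, a_5 = 352947/10240, a_6 = 7411887/81920, a_7 = 81530757/327680, a_8 = 7419298887/10485760.
Write the denominator as Q(ξ) = 1 + q1*ξ + q2*ξ^2 + q3*ξ^3. Requiring Q*f - P = O(ξ^9) with deg P <= 5 kills the coefficients of ξ^6..ξ^8 in Q*f:
  ξ^6: a_6 + q1*a_5 + q2*a_4 + q3*a_3 = 0, i.e. 7411887/81920 + (352947/10240)*q1 + (7203/512)*q2 + (1029/160)*q3 = 0.
  ξ^7: a_7 + q1*a_6 + q2*a_5 + q3*a_4 = 0, i.e. 81530757/327680 + (7411887/81920)*q1 + (352947/10240)*q2 + (7203/512)*q3 = 0.
  ξ^8: a_8 + q1*a_7 + q2*a_6 + q3*a_5 = 0, i.e. 7419298887/10485760 + (81530757/327680)*q1 + (7411887/81920)*q2 + (352947/10240)*q3 = 0.
Solving this linear system: q1 = -189/32, q2 = 1323/128, q3 = -5145/1024.
The numerator is Q*f truncated at degree 5: P0 = a_0 = -27/5; P1 = a_1 + q1*a_0 = 1155/32; P2 = a_2 + q1*a_1 + q2*a_0 = -9849/128; P3 = a_3 + q1*a_2 + q2*a_1 + q3*a_0 = 56595/1024; P4 = a_4 + q1*a_3 + q2*a_2 + q3*a_1 = -7203/1024; P5 = a_5 + q1*a_4 + q2*a_3 + q3*a_2 = -50421/81920.

The Pade approximant has numerator coefficients [-27/5, 1155/32, -9849/128, 56595/1024, -7203/1024, -50421/81920]; denominator coefficients [1, -189/32, 1323/128, -5145/1024].


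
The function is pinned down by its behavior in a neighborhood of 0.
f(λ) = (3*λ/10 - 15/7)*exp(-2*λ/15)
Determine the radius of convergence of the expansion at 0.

The radius of convergence is infinite.

The factor exp(-2*λ/15) is entire and contributes no finite singular point.
The polynomial part has no poles.
No finite singular points: the Taylor series at 0 converges everywhere.


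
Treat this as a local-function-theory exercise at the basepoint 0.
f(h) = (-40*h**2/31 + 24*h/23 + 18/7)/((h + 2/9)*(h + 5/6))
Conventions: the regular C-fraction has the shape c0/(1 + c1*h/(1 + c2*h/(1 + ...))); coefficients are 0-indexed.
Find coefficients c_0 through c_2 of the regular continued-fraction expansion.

The regular C-fraction coefficients are [486/35, 3653/690, -1846570/2604589].

Taylor coefficients (expand at 0): a_0 = 486/35, a_1 = -295893/4025, a_2 = 60084153/178250.
c0 = a_0 = 486/35. Peel one level at a time: if S = 1 + c*h/S' with S'(0) = 1, then c is the h-coefficient of S and S' = c*h/(S - 1).
S_1 = c0/f = 1 + (3653/690)*h + (184657/49197)*h^2 + ...; c1 = 3653/690.
S_2 = c1*h/(S_1 - 1) = 1 + (-1846570/2604589)*h + ...; c2 = -1846570/2604589.


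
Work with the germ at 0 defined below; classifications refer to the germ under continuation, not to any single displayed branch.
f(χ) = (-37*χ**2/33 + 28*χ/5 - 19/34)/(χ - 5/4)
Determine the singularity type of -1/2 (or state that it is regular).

The point is a regular point.

Denominator factors: χ - 5/4 = -7/4 at χ = -1/2 — none vanishes.
So the germ continues analytically to -1/2.


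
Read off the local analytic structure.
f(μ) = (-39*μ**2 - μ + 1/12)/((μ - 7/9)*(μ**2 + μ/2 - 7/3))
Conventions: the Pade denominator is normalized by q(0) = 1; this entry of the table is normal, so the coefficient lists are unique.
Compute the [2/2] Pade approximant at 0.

The Pade approximant has numerator coefficients [9/196, -1862522559/3379726154, -254187758718/11829041539]; denominator coefficients [1, -724925397/482818022, -3286609323/23658083078].

Taylor coefficients needed (expand at 0): a_0 = 9/196, a_1 = -27/56, a_2 = -853065/38416, a_3 = -366687/10976, a_4 = -400912497/7529536.
Write the denominator as Q(μ) = 1 + q1*μ + q2*μ^2. Requiring Q*f - P = O(μ^5) with deg P <= 2 kills the coefficients of μ^3..μ^4 in Q*f:
  μ^3: a_3 + q1*a_2 + q2*a_1 = 0, i.e. -366687/10976 + (-853065/38416)*q1 + (-27/56)*q2 = 0.
  μ^4: a_4 + q1*a_3 + q2*a_2 = 0, i.e. -400912497/7529536 + (-366687/10976)*q1 + (-853065/38416)*q2 = 0.
Solving this linear system: q1 = -724925397/482818022, q2 = -3286609323/23658083078.
The numerator is Q*f truncated at degree 2: P0 = a_0 = 9/196; P1 = a_1 + q1*a_0 = -1862522559/3379726154; P2 = a_2 + q1*a_1 + q2*a_0 = -254187758718/11829041539.


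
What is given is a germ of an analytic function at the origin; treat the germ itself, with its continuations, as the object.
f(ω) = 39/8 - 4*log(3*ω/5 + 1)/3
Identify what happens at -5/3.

The term (-4/3)*log(1 - ω/(-5/3)) has argument 1 - -5/3/(-5/3) = 0 at -5/3: a logarithmic (infinitely-sheeted) branch point; the remaining terms are analytic or single-valued there.

The point is a logarithmic branch point.


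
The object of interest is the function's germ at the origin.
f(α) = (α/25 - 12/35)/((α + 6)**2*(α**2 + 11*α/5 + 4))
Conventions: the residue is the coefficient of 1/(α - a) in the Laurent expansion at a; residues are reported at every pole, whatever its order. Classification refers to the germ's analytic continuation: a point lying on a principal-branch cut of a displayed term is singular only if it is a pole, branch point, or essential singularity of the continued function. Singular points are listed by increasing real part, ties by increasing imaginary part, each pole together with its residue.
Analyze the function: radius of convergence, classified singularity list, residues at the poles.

Radius of convergence at 0: 2.
At -6: a pole of order 2; residue -29/4489.
At (-11/10) - ((3/10)*sqrt(31))*i: a pole of order 1; residue (29/8978) - ((3113/5844678)*sqrt(31))*i.
At (-11/10) + ((3/10)*sqrt(31))*i: a pole of order 1; residue (29/8978) + ((3113/5844678)*sqrt(31))*i.

Denominator factor (α**2 + 11*α/5 + 4): discriminant -279/25, complex-conjugate roots (-11/10) + ((3/10)*sqrt(31))*i and (-11/10) - ((3/10)*sqrt(31))*i; poles of order 1, moduli 2 and 2.
Denominator factor (α + 6)^2: pole of order 2 at -6, modulus 6.
The radius of convergence is the smallest modulus among the singular points: 2.
At the order-2 pole -6 set g(α) = (α - (-6))^2*f(α) = (α/25 - 12/35)/(α**2 + 11*α/5 + 4).
Order-2 pole: residue = g'(a); g'(-6) = -29/4489, so the residue is -29/4489.
The factor α**2 + 11*α/5 + 4 splits as (α - a)(α - a') with a = (-11/10) - ((3/10)*sqrt(31))*i, a' = (-11/10) + ((3/10)*sqrt(31))*i. At the order-1 pole a set g(α) = (α - a)*f(α) = [(α/25 - 12/35)/(α + 6)**2] / (α - a').
Simple pole: residue = g(a) at a = (-11/10) - ((3/10)*sqrt(31))*i, which is (29/8978) - ((3113/5844678)*sqrt(31))*i.
The factor α**2 + 11*α/5 + 4 splits as (α - a)(α - a') with a = (-11/10) + ((3/10)*sqrt(31))*i, a' = (-11/10) - ((3/10)*sqrt(31))*i. At the order-1 pole a set g(α) = (α - a)*f(α) = [(α/25 - 12/35)/(α + 6)**2] / (α - a').
Simple pole: residue = g(a) at a = (-11/10) + ((3/10)*sqrt(31))*i, which is (29/8978) + ((3113/5844678)*sqrt(31))*i.
List the singular points by increasing real part (a conjugate pair: the negative imaginary part first).


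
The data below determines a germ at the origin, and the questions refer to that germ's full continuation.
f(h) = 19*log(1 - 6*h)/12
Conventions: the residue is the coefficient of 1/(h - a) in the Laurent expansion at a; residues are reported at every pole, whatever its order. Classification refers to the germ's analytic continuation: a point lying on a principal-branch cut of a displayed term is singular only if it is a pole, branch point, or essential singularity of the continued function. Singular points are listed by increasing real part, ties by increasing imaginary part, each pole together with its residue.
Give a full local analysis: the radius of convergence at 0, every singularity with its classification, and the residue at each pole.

Radius of convergence at 0: 1/6.
At 1/6: a logarithmic branch point.

Branch term (19/12)*log(1 - h/(1/6)): its argument vanishes at h = 1/6, a logarithmic branch point, modulus 1/6.
The radius of convergence is the smallest modulus among the singular points: 1/6.


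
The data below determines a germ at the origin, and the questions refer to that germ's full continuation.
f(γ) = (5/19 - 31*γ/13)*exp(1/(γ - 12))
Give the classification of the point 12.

The point is an essential singularity.

The exponent 1/(γ - (12)) has a pole at 12, so exp(1/(γ - (12))) takes every nonzero value near it: an essential singularity (not a pole of any order).


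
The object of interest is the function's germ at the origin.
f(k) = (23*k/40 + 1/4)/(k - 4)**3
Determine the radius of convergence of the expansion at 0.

Denominator factor (k - 4)^3: pole of order 3 at 4, modulus 4.
The radius of convergence is the smallest modulus among the singular points: 4.

The radius of convergence is 4.


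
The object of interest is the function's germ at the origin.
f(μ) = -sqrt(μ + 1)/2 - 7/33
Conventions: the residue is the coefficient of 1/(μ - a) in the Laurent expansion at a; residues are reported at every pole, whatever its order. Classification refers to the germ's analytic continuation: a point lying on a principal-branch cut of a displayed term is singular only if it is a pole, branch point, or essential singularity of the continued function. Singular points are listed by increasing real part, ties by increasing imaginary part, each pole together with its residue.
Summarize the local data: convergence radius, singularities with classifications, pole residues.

Radius of convergence at 0: 1.
At -1: an algebraic (square-root) branch point.

Branch term (-1/2)*sqrt(1 - μ/(-1)): its argument vanishes at μ = -1, a square-root branch point, modulus 1.
The radius of convergence is the smallest modulus among the singular points: 1.


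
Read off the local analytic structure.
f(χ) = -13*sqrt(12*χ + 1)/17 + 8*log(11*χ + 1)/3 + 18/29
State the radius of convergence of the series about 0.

Branch term (-13/17)*sqrt(1 - χ/(-1/12)): its argument vanishes at χ = -1/12, a square-root branch point, modulus 1/12.
Branch term (8/3)*log(1 - χ/(-1/11)): its argument vanishes at χ = -1/11, a logarithmic branch point, modulus 1/11.
The radius of convergence is the smallest modulus among the singular points: 1/12.

The radius of convergence is 1/12.


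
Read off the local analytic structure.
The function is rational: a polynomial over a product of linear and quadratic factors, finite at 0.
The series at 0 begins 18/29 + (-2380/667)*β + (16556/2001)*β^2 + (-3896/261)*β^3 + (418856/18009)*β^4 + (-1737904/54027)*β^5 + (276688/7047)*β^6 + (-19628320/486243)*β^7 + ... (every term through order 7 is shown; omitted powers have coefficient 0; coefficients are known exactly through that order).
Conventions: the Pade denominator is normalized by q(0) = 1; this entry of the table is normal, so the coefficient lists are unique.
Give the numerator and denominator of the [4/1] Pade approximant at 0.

Taylor coefficients needed (read off): a_0 = 18/29, a_1 = -2380/667, a_2 = 16556/2001, a_3 = -3896/261, a_4 = 418856/18009, a_5 = -1737904/54027.
Write the denominator as Q(β) = 1 + q1*β. Requiring Q*f - P = O(β^6) with deg P <= 4 kills the coefficients of β^5..β^5 in Q*f:
  β^5: a_5 + q1*a_4 = 0, i.e. -1737904/54027 + (418856/18009)*q1 = 0.
Solving this linear system: q1 = 217238/157071.
The numerator is Q*f truncated at degree 4: P0 = a_0 = 18/29; P1 = a_1 + q1*a_0 = -94630816/34922119; P2 = a_2 + q1*a_1 = 5069508/1518353; P3 = a_3 + q1*a_2 = -121668192/34922119; P4 = a_4 + q1*a_3 = 91251144/34922119.

The Pade approximant has numerator coefficients [18/29, -94630816/34922119, 5069508/1518353, -121668192/34922119, 91251144/34922119]; denominator coefficients [1, 217238/157071].


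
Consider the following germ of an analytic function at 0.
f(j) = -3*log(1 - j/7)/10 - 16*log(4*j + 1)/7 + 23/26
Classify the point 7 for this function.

The term (-3/10)*log(1 - j/(7)) has argument 1 - 7/(7) = 0 at 7: a logarithmic (infinitely-sheeted) branch point; the remaining terms are analytic or single-valued there.

The point is a logarithmic branch point.


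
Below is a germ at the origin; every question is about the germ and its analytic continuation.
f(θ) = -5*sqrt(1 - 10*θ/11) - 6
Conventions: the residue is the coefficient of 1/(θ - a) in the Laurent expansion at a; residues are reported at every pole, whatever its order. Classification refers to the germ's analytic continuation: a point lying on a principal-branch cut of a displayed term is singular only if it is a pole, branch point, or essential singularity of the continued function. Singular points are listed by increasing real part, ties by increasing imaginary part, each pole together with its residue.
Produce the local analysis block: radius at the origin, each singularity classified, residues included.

Branch term (-5)*sqrt(1 - θ/(11/10)): its argument vanishes at θ = 11/10, a square-root branch point, modulus 11/10.
The radius of convergence is the smallest modulus among the singular points: 11/10.

Radius of convergence at 0: 11/10.
At 11/10: an algebraic (square-root) branch point.


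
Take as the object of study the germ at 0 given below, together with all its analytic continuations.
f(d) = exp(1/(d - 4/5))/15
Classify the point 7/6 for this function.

The point is a regular point.

There is no denominator, hence no pole anywhere.
The essential point of exp(1/(d - (4/5))) is 4/5, not 7/6.
So the germ continues analytically to 7/6.


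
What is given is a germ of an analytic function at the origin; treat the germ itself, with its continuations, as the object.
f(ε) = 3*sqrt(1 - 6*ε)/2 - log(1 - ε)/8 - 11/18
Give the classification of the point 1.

The term (-1/8)*log(1 - ε/(1)) has argument 1 - 1/(1) = 0 at 1: a logarithmic (infinitely-sheeted) branch point; the remaining terms are analytic or single-valued there.

The point is a logarithmic branch point.


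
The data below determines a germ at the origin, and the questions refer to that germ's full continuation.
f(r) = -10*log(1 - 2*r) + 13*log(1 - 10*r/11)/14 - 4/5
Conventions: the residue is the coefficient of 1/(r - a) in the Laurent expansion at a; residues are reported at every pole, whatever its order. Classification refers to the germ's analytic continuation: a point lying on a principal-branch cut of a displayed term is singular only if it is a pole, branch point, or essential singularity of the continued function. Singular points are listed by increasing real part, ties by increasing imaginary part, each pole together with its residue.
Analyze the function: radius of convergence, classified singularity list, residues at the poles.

Branch term (13/14)*log(1 - r/(11/10)): its argument vanishes at r = 11/10, a logarithmic branch point, modulus 11/10.
Branch term (-10)*log(1 - r/(1/2)): its argument vanishes at r = 1/2, a logarithmic branch point, modulus 1/2.
The radius of convergence is the smallest modulus among the singular points: 1/2.
List the singular points by increasing real part (a conjugate pair: the negative imaginary part first).

Radius of convergence at 0: 1/2.
At 1/2: a logarithmic branch point.
At 11/10: a logarithmic branch point.


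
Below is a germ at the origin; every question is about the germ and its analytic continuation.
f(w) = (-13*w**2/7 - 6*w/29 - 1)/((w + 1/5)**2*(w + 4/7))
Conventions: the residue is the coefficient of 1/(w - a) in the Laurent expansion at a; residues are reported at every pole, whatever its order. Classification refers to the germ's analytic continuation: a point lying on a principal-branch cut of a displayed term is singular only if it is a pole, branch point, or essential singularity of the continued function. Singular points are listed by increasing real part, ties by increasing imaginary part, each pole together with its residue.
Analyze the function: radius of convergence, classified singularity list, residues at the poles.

Radius of convergence at 0: 1/5.
At -4/7: a pole of order 1; residue -370075/34307.
At -1/5: a pole of order 2; residue 43766/4901.

Denominator factor (w + 1/5)^2: pole of order 2 at -1/5, modulus 1/5.
Denominator factor (w + 4/7): pole of order 1 at -4/7, modulus 4/7.
The radius of convergence is the smallest modulus among the singular points: 1/5.
At the order-1 pole -4/7 set g(w) = (w - (-4/7))*f(w) = (-13*w**2/7 - 6*w/29 - 1)/(w + 1/5)**2.
Simple pole: residue = g(a) at a = -4/7, which is -370075/34307.
At the order-2 pole -1/5 set g(w) = (w - (-1/5))^2*f(w) = (-13*w**2/7 - 6*w/29 - 1)/(w + 4/7).
Order-2 pole: residue = g'(a); g'(-1/5) = 43766/4901, so the residue is 43766/4901.
List the singular points by increasing real part (a conjugate pair: the negative imaginary part first).


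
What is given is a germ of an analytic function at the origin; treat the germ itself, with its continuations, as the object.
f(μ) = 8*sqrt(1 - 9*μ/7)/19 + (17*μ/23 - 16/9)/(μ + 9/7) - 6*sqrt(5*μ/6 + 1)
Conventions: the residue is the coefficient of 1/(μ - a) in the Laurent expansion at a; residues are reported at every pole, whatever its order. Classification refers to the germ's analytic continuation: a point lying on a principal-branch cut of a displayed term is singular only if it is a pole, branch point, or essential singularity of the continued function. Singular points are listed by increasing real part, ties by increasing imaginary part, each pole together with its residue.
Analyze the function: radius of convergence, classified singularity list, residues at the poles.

Radius of convergence at 0: 7/9.
At -9/7: a pole of order 1; residue -3953/1449.
At -6/5: an algebraic (square-root) branch point.
At 7/9: an algebraic (square-root) branch point.

Denominator factor (μ + 9/7): pole of order 1 at -9/7, modulus 9/7.
Branch term (8/19)*sqrt(1 - μ/(7/9)): its argument vanishes at μ = 7/9, a square-root branch point, modulus 7/9.
Branch term (-6)*sqrt(1 - μ/(-6/5)): its argument vanishes at μ = -6/5, a square-root branch point, modulus 6/5.
The radius of convergence is the smallest modulus among the singular points: 7/9.
The branch terms are analytic at -9/7 and contribute nothing to the residue; only the rational part matters.
At the order-1 pole -9/7 set g(μ) = (μ - (-9/7))*(rational part) = 17*μ/23 - 16/9.
Simple pole: residue = g(a) at a = -9/7, which is -3953/1449.
List the singular points by increasing real part (a conjugate pair: the negative imaginary part first).
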